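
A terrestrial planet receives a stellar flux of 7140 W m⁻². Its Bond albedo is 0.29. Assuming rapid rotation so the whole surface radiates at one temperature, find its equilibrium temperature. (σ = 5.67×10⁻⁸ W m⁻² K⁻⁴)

Energy balance: absorbed = emitted ⇒ πR²·S(1−A) = 4πR²·σT_eq⁴, so T_eq⁴ = S(1−A)/(4σ).
T_eq = [7140 × 0.71 / (4 × 5.67×10⁻⁸)]^(1/4) = (2.24×10¹⁰)^(1/4) = 387 K.

T_eq ≈ 387 K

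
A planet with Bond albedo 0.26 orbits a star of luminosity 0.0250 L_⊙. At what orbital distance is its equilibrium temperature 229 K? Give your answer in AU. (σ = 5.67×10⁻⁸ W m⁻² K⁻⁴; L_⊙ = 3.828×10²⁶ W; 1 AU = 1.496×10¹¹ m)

L = 0.0250 × 3.828×10²⁶ = 9.57×10²⁴ W.
From T_eq⁴ = L(1−A)/(16πσd²): d = √[L(1−A)/(16πσT_eq⁴)].
d = √[9.57×10²⁴ × 0.74 / (16π × 5.67×10⁻⁸ × (229)⁴)] = 3.01×10¹⁰ m = 0.201 AU.

d ≈ 0.201 AU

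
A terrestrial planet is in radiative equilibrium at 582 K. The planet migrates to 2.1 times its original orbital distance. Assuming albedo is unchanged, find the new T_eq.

T_eq ∝ L^(1/4) · d^(−1/2).
T′ = 582 / 2.1^(1/2) = 402 K.

T_eq ≈ 402 K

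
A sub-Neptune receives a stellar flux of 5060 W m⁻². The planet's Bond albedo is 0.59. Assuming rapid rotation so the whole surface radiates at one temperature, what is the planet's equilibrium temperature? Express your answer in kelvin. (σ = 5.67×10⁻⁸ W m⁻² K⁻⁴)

Energy balance: absorbed = emitted ⇒ πR²·S(1−A) = 4πR²·σT_eq⁴, so T_eq⁴ = S(1−A)/(4σ).
T_eq = [5060 × 0.41 / (4 × 5.67×10⁻⁸)]^(1/4) = (9.15×10⁹)^(1/4) = 309 K.

T_eq ≈ 309 K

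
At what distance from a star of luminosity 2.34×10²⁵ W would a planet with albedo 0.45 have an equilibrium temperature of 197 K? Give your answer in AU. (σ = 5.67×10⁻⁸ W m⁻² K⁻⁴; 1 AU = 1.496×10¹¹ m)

d ≈ 0.366 AU

From T_eq⁴ = L(1−A)/(16πσd²): d = √[L(1−A)/(16πσT_eq⁴)].
d = √[2.34×10²⁵ × 0.55 / (16π × 5.67×10⁻⁸ × (197)⁴)] = 5.48×10¹⁰ m = 0.366 AU.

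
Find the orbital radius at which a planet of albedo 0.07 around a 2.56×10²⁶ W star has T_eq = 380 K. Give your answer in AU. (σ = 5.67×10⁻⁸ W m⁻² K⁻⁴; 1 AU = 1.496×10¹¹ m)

d ≈ 0.423 AU

From T_eq⁴ = L(1−A)/(16πσd²): d = √[L(1−A)/(16πσT_eq⁴)].
d = √[2.56×10²⁶ × 0.93 / (16π × 5.67×10⁻⁸ × (380)⁴)] = 6.33×10¹⁰ m = 0.423 AU.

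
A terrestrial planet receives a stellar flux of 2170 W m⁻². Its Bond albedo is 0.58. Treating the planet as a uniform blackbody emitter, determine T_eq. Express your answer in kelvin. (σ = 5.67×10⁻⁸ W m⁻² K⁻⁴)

Energy balance: absorbed = emitted ⇒ πR²·S(1−A) = 4πR²·σT_eq⁴, so T_eq⁴ = S(1−A)/(4σ).
T_eq = [2170 × 0.42 / (4 × 5.67×10⁻⁸)]^(1/4) = (4.02×10⁹)^(1/4) = 252 K.

T_eq ≈ 252 K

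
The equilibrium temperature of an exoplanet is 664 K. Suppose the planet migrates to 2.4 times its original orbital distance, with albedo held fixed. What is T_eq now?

T_eq ≈ 429 K

T_eq ∝ L^(1/4) · d^(−1/2).
T′ = 664 / 2.4^(1/2) = 429 K.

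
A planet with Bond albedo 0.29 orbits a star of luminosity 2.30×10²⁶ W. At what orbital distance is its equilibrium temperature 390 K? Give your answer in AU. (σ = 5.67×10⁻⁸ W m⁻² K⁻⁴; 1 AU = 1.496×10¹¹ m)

From T_eq⁴ = L(1−A)/(16πσd²): d = √[L(1−A)/(16πσT_eq⁴)].
d = √[2.30×10²⁶ × 0.71 / (16π × 5.67×10⁻⁸ × (390)⁴)] = 4.98×10¹⁰ m = 0.333 AU.

d ≈ 0.333 AU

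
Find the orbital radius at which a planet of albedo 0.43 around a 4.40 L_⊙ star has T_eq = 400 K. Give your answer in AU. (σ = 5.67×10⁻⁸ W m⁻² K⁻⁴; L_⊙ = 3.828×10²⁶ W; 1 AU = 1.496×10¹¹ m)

L = 4.40 × 3.828×10²⁶ = 1.68×10²⁷ W.
From T_eq⁴ = L(1−A)/(16πσd²): d = √[L(1−A)/(16πσT_eq⁴)].
d = √[1.68×10²⁷ × 0.57 / (16π × 5.67×10⁻⁸ × (400)⁴)] = 1.15×10¹¹ m = 0.767 AU.

d ≈ 0.767 AU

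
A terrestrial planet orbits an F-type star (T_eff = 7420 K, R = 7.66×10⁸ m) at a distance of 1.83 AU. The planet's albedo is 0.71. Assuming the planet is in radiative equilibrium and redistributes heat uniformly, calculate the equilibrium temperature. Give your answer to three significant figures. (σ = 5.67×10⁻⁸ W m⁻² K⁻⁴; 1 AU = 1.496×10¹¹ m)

T_eq ≈ 204 K

d = 1.83 AU = 2.74×10¹¹ m.
L = 4πR_⋆²σT_⋆⁴ = 4π(7.66×10⁸)² × 5.67×10⁻⁸ × (7420)⁴ = 1.27×10²⁷ W.
S = L/(4πd²) = 1350 W m⁻².
Energy balance: absorbed = emitted ⇒ πR²·S(1−A) = 4πR²·σT_eq⁴, so T_eq⁴ = S(1−A)/(4σ).
T_eq = [1350 × 0.29 / (4 × 5.67×10⁻⁸)]^(1/4) = (1.72×10⁹)^(1/4) = 204 K.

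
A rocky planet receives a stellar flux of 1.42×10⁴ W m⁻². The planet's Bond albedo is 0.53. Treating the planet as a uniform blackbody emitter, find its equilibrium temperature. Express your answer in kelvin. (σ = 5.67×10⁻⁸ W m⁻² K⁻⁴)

Energy balance: absorbed = emitted ⇒ πR²·S(1−A) = 4πR²·σT_eq⁴, so T_eq⁴ = S(1−A)/(4σ).
T_eq = [1.42×10⁴ × 0.47 / (4 × 5.67×10⁻⁸)]^(1/4) = (2.94×10¹⁰)^(1/4) = 414 K.

T_eq ≈ 414 K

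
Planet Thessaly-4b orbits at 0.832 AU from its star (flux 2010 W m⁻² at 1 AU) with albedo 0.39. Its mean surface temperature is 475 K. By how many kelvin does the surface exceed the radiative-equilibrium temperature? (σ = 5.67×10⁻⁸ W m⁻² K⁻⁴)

S = 2010/0.832² = 2904 W m⁻².
T_eq = [S(1−A)/(4σ)]^(1/4) = [2904×0.61/(4×5.67×10⁻⁸)]^(1/4) = 297.3 K.
ΔT = T_surf − T_eq = 475 − 297.3.

ΔT ≈ 177.7 K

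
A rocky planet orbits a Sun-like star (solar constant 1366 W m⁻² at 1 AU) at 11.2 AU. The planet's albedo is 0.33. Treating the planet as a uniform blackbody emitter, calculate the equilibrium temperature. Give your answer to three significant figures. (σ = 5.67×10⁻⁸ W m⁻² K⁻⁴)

Flux at 11.2 AU: S = 1366/11.2² = 10.9 W m⁻².
Energy balance: absorbed = emitted ⇒ πR²·S(1−A) = 4πR²·σT_eq⁴, so T_eq⁴ = S(1−A)/(4σ).
T_eq = [10.9 × 0.67 / (4 × 5.67×10⁻⁸)]^(1/4) = (3.22×10⁷)^(1/4) = 75.3 K.

T_eq ≈ 75.3 K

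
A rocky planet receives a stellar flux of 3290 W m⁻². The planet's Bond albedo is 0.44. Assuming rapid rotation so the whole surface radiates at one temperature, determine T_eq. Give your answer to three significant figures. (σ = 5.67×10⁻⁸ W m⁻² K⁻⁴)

Energy balance: absorbed = emitted ⇒ πR²·S(1−A) = 4πR²·σT_eq⁴, so T_eq⁴ = S(1−A)/(4σ).
T_eq = [3290 × 0.56 / (4 × 5.67×10⁻⁸)]^(1/4) = (8.12×10⁹)^(1/4) = 300 K.

T_eq ≈ 300 K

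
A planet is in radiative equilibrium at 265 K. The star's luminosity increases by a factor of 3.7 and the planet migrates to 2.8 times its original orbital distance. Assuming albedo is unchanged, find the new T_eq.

T_eq ∝ L^(1/4) · d^(−1/2).
T′ = 265 × 3.7^(1/4) / 2.8^(1/2) = 220 K.

T_eq ≈ 220 K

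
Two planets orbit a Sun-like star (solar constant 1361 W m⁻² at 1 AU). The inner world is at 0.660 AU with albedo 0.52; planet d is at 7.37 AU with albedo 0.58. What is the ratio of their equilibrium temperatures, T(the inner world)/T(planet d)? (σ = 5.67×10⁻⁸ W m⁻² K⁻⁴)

T₁/T₂ ≈ 3.455

T_eq = [S₀(1−A)/(4σd²)]^(1/4), so T ∝ (1−A)^(1/4) / √d.
T₁ = [1361×0.48/(4×5.67×10⁻⁸×0.660²)]^(1/4) = 285.16 K.
T₂ = [1361×0.42/(4×5.67×10⁻⁸×7.37²)]^(1/4) = 82.53 K.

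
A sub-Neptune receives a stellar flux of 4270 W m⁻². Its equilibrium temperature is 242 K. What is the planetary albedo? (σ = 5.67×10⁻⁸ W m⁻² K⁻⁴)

A ≈ 0.82

From T_eq⁴ = S(1−A)/(4σ): 1−A = 4σT_eq⁴/S.
1−A = 4 × 5.67×10⁻⁸ × (242)⁴ / 4270 = 0.182.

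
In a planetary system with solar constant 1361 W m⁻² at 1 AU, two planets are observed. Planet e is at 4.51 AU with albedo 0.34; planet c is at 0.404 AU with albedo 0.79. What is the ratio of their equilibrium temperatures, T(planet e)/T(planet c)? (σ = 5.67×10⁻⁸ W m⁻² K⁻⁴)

T₁/T₂ ≈ 0.399

T_eq = [S₀(1−A)/(4σd²)]^(1/4), so T ∝ (1−A)^(1/4) / √d.
T₁ = [1361×0.66/(4×5.67×10⁻⁸×4.51²)]^(1/4) = 118.13 K.
T₂ = [1361×0.21/(4×5.67×10⁻⁸×0.404²)]^(1/4) = 296.43 K.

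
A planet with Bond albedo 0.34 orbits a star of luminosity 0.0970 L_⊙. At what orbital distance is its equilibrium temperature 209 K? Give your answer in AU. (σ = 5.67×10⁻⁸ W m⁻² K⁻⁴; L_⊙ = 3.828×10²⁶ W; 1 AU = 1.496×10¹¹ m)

L = 0.0970 × 3.828×10²⁶ = 3.71×10²⁵ W.
From T_eq⁴ = L(1−A)/(16πσd²): d = √[L(1−A)/(16πσT_eq⁴)].
d = √[3.71×10²⁵ × 0.66 / (16π × 5.67×10⁻⁸ × (209)⁴)] = 6.71×10¹⁰ m = 0.449 AU.

d ≈ 0.449 AU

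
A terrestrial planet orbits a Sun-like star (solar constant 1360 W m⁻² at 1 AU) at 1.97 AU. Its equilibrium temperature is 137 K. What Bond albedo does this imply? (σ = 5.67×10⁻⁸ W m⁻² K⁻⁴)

Flux at 1.97 AU: S = 1360/1.97² = 350 W m⁻².
From T_eq⁴ = S(1−A)/(4σ): 1−A = 4σT_eq⁴/S.
1−A = 4 × 5.67×10⁻⁸ × (137)⁴ / 350 = 0.228.

A ≈ 0.77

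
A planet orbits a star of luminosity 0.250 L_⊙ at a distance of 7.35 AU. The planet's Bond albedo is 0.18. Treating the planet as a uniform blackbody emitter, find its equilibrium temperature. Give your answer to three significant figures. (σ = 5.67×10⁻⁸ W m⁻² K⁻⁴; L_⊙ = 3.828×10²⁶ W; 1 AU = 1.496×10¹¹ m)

d = 7.35 AU = 1.10×10¹² m.
L = 0.250 × 3.828×10²⁶ = 9.57×10²⁵ W.
Flux: S = L/(4πd²) = 9.57×10²⁵/(4π×(1.10×10¹²)²) = 6.30 W m⁻².
Energy balance: absorbed = emitted ⇒ πR²·S(1−A) = 4πR²·σT_eq⁴, so T_eq⁴ = S(1−A)/(4σ).
T_eq = [6.30 × 0.82 / (4 × 5.67×10⁻⁸)]^(1/4) = (2.28×10⁷)^(1/4) = 69.1 K.

T_eq ≈ 69.1 K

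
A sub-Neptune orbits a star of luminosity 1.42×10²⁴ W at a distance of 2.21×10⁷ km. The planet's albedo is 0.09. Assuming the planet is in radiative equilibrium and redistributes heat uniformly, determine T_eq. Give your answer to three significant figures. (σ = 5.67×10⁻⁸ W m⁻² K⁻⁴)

d = 2.21×10⁷ km = 2.21×10¹⁰ m.
Flux: S = L/(4πd²) = 1.42×10²⁴/(4π×(2.21×10¹⁰)²) = 231 W m⁻².
Energy balance: absorbed = emitted ⇒ πR²·S(1−A) = 4πR²·σT_eq⁴, so T_eq⁴ = S(1−A)/(4σ).
T_eq = [231 × 0.91 / (4 × 5.67×10⁻⁸)]^(1/4) = (9.28×10⁸)^(1/4) = 175 K.

T_eq ≈ 175 K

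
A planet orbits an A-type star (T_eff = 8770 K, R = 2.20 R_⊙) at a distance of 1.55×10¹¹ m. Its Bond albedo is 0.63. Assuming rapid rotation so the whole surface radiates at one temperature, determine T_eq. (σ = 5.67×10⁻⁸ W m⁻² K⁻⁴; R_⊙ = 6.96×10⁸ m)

R_⋆ = 2.20 × 6.96×10⁸ = 1.53×10⁹ m.
L = 4πR_⋆²σT_⋆⁴ = 4π(1.53×10⁹)² × 5.67×10⁻⁸ × (8770)⁴ = 9.88×10²⁷ W.
S = L/(4πd²) = 3.27×10⁴ W m⁻².
Energy balance: absorbed = emitted ⇒ πR²·S(1−A) = 4πR²·σT_eq⁴, so T_eq⁴ = S(1−A)/(4σ).
T_eq = [3.27×10⁴ × 0.37 / (4 × 5.67×10⁻⁸)]^(1/4) = (5.34×10¹⁰)^(1/4) = 481 K.

T_eq ≈ 481 K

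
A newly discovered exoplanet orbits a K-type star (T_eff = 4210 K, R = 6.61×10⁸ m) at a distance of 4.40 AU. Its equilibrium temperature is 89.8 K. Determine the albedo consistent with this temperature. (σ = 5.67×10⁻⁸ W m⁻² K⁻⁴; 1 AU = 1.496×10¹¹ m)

A ≈ 0.18

d = 4.40 AU = 6.58×10¹¹ m.
L = 4πR_⋆²σT_⋆⁴ = 4π(6.61×10⁸)² × 5.67×10⁻⁸ × (4210)⁴ = 9.78×10²⁵ W.
S = L/(4πd²) = 18.0 W m⁻².
From T_eq⁴ = S(1−A)/(4σ): 1−A = 4σT_eq⁴/S.
1−A = 4 × 5.67×10⁻⁸ × (89.8)⁴ / 18.0 = 0.821.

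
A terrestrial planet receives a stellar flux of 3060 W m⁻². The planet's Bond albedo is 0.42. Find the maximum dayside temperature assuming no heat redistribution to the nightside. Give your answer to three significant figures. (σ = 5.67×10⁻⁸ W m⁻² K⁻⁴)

T_ss ≈ 421 K

With no redistribution each surface element balances locally: S(1−A) = σT⁴.
T = [3060 × 0.58 / 5.67×10⁻⁸]^(1/4) = (3.13×10¹⁰)^(1/4) = 421 K.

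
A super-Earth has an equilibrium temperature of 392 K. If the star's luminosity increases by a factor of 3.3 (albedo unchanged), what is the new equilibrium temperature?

T_eq ≈ 528 K

T_eq ∝ L^(1/4) · d^(−1/2).
T′ = 392 × 3.3^(1/4) = 528 K.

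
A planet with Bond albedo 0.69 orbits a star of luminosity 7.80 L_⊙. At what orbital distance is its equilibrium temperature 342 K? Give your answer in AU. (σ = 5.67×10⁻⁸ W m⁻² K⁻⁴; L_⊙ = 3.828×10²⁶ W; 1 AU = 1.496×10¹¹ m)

L = 7.80 × 3.828×10²⁶ = 2.99×10²⁷ W.
From T_eq⁴ = L(1−A)/(16πσd²): d = √[L(1−A)/(16πσT_eq⁴)].
d = √[2.99×10²⁷ × 0.31 / (16π × 5.67×10⁻⁸ × (342)⁴)] = 1.54×10¹¹ m = 1.03 AU.

d ≈ 1.03 AU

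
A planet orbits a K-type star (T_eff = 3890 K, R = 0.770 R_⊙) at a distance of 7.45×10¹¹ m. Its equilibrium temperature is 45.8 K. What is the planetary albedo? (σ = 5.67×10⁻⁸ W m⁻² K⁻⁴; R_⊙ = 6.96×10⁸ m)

A ≈ 0.85

R_⋆ = 0.770 × 6.96×10⁸ = 5.36×10⁸ m.
L = 4πR_⋆²σT_⋆⁴ = 4π(5.36×10⁸)² × 5.67×10⁻⁸ × (3890)⁴ = 4.69×10²⁵ W.
S = L/(4πd²) = 6.72 W m⁻².
From T_eq⁴ = S(1−A)/(4σ): 1−A = 4σT_eq⁴/S.
1−A = 4 × 5.67×10⁻⁸ × (45.8)⁴ / 6.72 = 0.149.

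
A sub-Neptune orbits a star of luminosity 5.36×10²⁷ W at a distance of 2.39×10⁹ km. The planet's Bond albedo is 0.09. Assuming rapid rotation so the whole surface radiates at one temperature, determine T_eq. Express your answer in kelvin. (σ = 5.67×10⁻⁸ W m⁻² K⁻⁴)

d = 2.39×10⁹ km = 2.39×10¹² m.
Flux: S = L/(4πd²) = 5.36×10²⁷/(4π×(2.39×10¹²)²) = 74.7 W m⁻².
Energy balance: absorbed = emitted ⇒ πR²·S(1−A) = 4πR²·σT_eq⁴, so T_eq⁴ = S(1−A)/(4σ).
T_eq = [74.7 × 0.91 / (4 × 5.67×10⁻⁸)]^(1/4) = (3.00×10⁸)^(1/4) = 132 K.

T_eq ≈ 132 K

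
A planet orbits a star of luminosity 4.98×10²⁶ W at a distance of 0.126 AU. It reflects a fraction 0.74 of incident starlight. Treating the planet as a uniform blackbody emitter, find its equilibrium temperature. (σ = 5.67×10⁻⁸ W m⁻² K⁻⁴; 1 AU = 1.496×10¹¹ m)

T_eq ≈ 598 K

d = 0.126 AU = 1.88×10¹⁰ m.
Flux: S = L/(4πd²) = 4.98×10²⁶/(4π×(1.88×10¹⁰)²) = 1.12×10⁵ W m⁻².
Energy balance: absorbed = emitted ⇒ πR²·S(1−A) = 4πR²·σT_eq⁴, so T_eq⁴ = S(1−A)/(4σ).
T_eq = [1.12×10⁵ × 0.26 / (4 × 5.67×10⁻⁸)]^(1/4) = (1.28×10¹¹)^(1/4) = 598 K.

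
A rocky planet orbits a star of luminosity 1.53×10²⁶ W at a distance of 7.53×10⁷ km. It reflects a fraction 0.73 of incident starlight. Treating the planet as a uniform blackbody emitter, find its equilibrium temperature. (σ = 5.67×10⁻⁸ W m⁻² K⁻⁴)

T_eq ≈ 225 K

d = 7.53×10⁷ km = 7.53×10¹⁰ m.
Flux: S = L/(4πd²) = 1.53×10²⁶/(4π×(7.53×10¹⁰)²) = 2150 W m⁻².
Energy balance: absorbed = emitted ⇒ πR²·S(1−A) = 4πR²·σT_eq⁴, so T_eq⁴ = S(1−A)/(4σ).
T_eq = [2150 × 0.27 / (4 × 5.67×10⁻⁸)]^(1/4) = (2.56×10⁹)^(1/4) = 225 K.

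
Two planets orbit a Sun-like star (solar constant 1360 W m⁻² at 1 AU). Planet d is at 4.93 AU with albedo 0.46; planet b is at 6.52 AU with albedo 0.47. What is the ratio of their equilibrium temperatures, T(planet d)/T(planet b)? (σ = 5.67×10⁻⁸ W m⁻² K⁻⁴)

T_eq = [S₀(1−A)/(4σd²)]^(1/4), so T ∝ (1−A)^(1/4) / √d.
T₁ = [1360×0.54/(4×5.67×10⁻⁸×4.93²)]^(1/4) = 107.44 K.
T₂ = [1360×0.53/(4×5.67×10⁻⁸×6.52²)]^(1/4) = 92.99 K.

T₁/T₂ ≈ 1.155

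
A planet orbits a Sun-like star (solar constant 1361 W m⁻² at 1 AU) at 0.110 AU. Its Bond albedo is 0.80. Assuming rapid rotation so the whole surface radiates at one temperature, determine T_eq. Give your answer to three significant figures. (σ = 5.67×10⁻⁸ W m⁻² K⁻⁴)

T_eq ≈ 561 K

Flux at 0.110 AU: S = 1361/0.110² = 1.12×10⁵ W m⁻².
Energy balance: absorbed = emitted ⇒ πR²·S(1−A) = 4πR²·σT_eq⁴, so T_eq⁴ = S(1−A)/(4σ).
T_eq = [1.12×10⁵ × 0.20 / (4 × 5.67×10⁻⁸)]^(1/4) = (9.92×10¹⁰)^(1/4) = 561 K.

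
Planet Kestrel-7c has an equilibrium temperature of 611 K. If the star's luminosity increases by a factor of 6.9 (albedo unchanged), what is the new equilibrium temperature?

T_eq ≈ 990 K

T_eq ∝ L^(1/4) · d^(−1/2).
T′ = 611 × 6.9^(1/4) = 990 K.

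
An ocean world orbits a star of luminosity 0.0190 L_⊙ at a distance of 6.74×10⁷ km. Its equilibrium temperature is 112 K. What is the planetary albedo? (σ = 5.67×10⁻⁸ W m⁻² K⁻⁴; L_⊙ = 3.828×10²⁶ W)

d = 6.74×10⁷ km = 6.74×10¹⁰ m.
L = 0.0190 × 3.828×10²⁶ = 7.27×10²⁴ W.
Flux: S = L/(4πd²) = 7.27×10²⁴/(4π×(6.74×10¹⁰)²) = 127 W m⁻².
From T_eq⁴ = S(1−A)/(4σ): 1−A = 4σT_eq⁴/S.
1−A = 4 × 5.67×10⁻⁸ × (112)⁴ / 127 = 0.280.

A ≈ 0.72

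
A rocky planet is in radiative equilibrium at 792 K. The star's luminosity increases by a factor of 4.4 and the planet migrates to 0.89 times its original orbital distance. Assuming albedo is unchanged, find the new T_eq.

T_eq ≈ 1220 K

T_eq ∝ L^(1/4) · d^(−1/2).
T′ = 792 × 4.4^(1/4) / 0.89^(1/2) = 1220 K.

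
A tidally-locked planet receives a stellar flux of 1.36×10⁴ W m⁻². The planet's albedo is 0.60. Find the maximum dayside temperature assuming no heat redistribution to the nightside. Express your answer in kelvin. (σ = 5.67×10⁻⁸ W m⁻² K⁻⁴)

With no redistribution each surface element balances locally: S(1−A) = σT⁴.
T = [1.36×10⁴ × 0.40 / 5.67×10⁻⁸]^(1/4) = (9.59×10¹⁰)^(1/4) = 557 K.

T_ss ≈ 557 K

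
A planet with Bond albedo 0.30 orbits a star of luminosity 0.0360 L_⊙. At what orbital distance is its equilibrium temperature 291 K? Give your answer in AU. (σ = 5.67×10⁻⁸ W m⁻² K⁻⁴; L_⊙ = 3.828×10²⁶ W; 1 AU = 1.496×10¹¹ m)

d ≈ 0.145 AU

L = 0.0360 × 3.828×10²⁶ = 1.38×10²⁵ W.
From T_eq⁴ = L(1−A)/(16πσd²): d = √[L(1−A)/(16πσT_eq⁴)].
d = √[1.38×10²⁵ × 0.70 / (16π × 5.67×10⁻⁸ × (291)⁴)] = 2.17×10¹⁰ m = 0.145 AU.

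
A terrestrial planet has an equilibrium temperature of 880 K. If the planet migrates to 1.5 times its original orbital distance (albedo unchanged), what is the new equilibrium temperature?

T_eq ∝ L^(1/4) · d^(−1/2).
T′ = 880 / 1.5^(1/2) = 719 K.

T_eq ≈ 719 K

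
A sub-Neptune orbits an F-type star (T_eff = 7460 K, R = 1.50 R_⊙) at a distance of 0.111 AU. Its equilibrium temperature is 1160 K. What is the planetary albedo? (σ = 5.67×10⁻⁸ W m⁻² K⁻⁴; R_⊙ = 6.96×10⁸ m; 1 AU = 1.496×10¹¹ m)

R_⋆ = 1.50 × 6.96×10⁸ = 1.04×10⁹ m.
d = 0.111 AU = 1.66×10¹⁰ m.
L = 4πR_⋆²σT_⋆⁴ = 4π(1.04×10⁹)² × 5.67×10⁻⁸ × (7460)⁴ = 2.41×10²⁷ W.
S = L/(4πd²) = 6.94×10⁵ W m⁻².
From T_eq⁴ = S(1−A)/(4σ): 1−A = 4σT_eq⁴/S.
1−A = 4 × 5.67×10⁻⁸ × (1160)⁴ / 6.94×10⁵ = 0.592.

A ≈ 0.41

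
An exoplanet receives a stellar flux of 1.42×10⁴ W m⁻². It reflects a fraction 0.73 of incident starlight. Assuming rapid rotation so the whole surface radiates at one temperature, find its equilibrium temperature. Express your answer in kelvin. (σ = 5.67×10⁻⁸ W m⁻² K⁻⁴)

T_eq ≈ 361 K

Energy balance: absorbed = emitted ⇒ πR²·S(1−A) = 4πR²·σT_eq⁴, so T_eq⁴ = S(1−A)/(4σ).
T_eq = [1.42×10⁴ × 0.27 / (4 × 5.67×10⁻⁸)]^(1/4) = (1.69×10¹⁰)^(1/4) = 361 K.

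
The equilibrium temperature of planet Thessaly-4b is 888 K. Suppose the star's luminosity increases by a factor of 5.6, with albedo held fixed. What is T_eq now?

T_eq ≈ 1370 K

T_eq ∝ L^(1/4) · d^(−1/2).
T′ = 888 × 5.6^(1/4) = 1370 K.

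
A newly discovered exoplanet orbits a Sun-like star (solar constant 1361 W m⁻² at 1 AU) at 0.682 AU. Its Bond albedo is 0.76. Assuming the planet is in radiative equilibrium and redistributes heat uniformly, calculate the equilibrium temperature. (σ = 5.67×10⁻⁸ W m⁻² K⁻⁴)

Flux at 0.682 AU: S = 1361/0.682² = 2930 W m⁻².
Energy balance: absorbed = emitted ⇒ πR²·S(1−A) = 4πR²·σT_eq⁴, so T_eq⁴ = S(1−A)/(4σ).
T_eq = [2930 × 0.24 / (4 × 5.67×10⁻⁸)]^(1/4) = (3.10×10⁹)^(1/4) = 236 K.

T_eq ≈ 236 K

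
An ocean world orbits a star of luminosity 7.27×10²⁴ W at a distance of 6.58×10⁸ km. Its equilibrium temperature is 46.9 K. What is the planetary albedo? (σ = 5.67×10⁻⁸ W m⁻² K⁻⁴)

d = 6.58×10⁸ km = 6.58×10¹¹ m.
Flux: S = L/(4πd²) = 7.27×10²⁴/(4π×(6.58×10¹¹)²) = 1.34 W m⁻².
From T_eq⁴ = S(1−A)/(4σ): 1−A = 4σT_eq⁴/S.
1−A = 4 × 5.67×10⁻⁸ × (46.9)⁴ / 1.34 = 0.821.

A ≈ 0.18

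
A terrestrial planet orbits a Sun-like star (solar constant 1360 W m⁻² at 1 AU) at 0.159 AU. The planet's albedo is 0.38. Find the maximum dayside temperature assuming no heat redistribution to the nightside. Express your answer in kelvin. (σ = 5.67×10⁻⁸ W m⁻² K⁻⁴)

Flux at 0.159 AU: S = 1360/0.159² = 5.38×10⁴ W m⁻².
With no redistribution each surface element balances locally: S(1−A) = σT⁴.
T = [5.38×10⁴ × 0.62 / 5.67×10⁻⁸]^(1/4) = (5.88×10¹¹)^(1/4) = 876 K.

T_ss ≈ 876 K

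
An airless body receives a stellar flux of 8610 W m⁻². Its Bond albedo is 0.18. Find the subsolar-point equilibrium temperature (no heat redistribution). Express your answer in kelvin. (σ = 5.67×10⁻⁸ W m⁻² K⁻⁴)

At the subsolar point the surface absorbs S(1−A) and emits σT⁴ per unit area — no factor of 4, since only the local patch is in balance.
T = [8610 × 0.82 / 5.67×10⁻⁸]^(1/4) = (1.25×10¹¹)^(1/4) = 594 K.

T_ss ≈ 594 K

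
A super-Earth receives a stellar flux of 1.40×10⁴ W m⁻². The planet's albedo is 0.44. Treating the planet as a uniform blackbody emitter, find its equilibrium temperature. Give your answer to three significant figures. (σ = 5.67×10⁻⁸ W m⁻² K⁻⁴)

Energy balance: absorbed = emitted ⇒ πR²·S(1−A) = 4πR²·σT_eq⁴, so T_eq⁴ = S(1−A)/(4σ).
T_eq = [1.40×10⁴ × 0.56 / (4 × 5.67×10⁻⁸)]^(1/4) = (3.46×10¹⁰)^(1/4) = 431 K.

T_eq ≈ 431 K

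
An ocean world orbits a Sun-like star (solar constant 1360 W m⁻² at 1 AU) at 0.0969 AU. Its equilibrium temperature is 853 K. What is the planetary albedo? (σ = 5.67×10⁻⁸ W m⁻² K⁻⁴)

Flux at 0.0969 AU: S = 1360/0.0969² = 1.45×10⁵ W m⁻².
From T_eq⁴ = S(1−A)/(4σ): 1−A = 4σT_eq⁴/S.
1−A = 4 × 5.67×10⁻⁸ × (853)⁴ / 1.45×10⁵ = 0.829.

A ≈ 0.17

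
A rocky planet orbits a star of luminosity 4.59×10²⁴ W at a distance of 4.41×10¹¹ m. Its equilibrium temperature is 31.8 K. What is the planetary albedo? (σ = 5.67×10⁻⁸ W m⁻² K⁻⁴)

Flux: S = L/(4πd²) = 4.59×10²⁴/(4π×(4.41×10¹¹)²) = 1.88 W m⁻².
From T_eq⁴ = S(1−A)/(4σ): 1−A = 4σT_eq⁴/S.
1−A = 4 × 5.67×10⁻⁸ × (31.8)⁴ / 1.88 = 0.123.

A ≈ 0.88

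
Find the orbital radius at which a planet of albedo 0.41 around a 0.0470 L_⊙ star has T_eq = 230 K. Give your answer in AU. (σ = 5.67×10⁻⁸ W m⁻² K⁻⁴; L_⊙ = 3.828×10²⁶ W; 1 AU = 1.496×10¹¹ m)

d ≈ 0.244 AU

L = 0.0470 × 3.828×10²⁶ = 1.80×10²⁵ W.
From T_eq⁴ = L(1−A)/(16πσd²): d = √[L(1−A)/(16πσT_eq⁴)].
d = √[1.80×10²⁵ × 0.59 / (16π × 5.67×10⁻⁸ × (230)⁴)] = 3.65×10¹⁰ m = 0.244 AU.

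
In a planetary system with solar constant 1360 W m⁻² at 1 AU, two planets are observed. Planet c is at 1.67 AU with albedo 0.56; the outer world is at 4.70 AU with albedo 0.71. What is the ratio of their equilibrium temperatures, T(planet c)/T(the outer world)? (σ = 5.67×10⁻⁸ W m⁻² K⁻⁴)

T_eq = [S₀(1−A)/(4σd²)]^(1/4), so T ∝ (1−A)^(1/4) / √d.
T₁ = [1360×0.44/(4×5.67×10⁻⁸×1.67²)]^(1/4) = 175.38 K.
T₂ = [1360×0.29/(4×5.67×10⁻⁸×4.70²)]^(1/4) = 94.19 K.

T₁/T₂ ≈ 1.862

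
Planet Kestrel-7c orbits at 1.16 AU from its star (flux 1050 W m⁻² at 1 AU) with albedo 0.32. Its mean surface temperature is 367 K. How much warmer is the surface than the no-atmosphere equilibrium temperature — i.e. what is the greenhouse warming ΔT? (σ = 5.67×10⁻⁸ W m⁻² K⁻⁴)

ΔT ≈ 147.1 K

S = 1050/1.16² = 780.3 W m⁻².
T_eq = [S(1−A)/(4σ)]^(1/4) = [780.3×0.68/(4×5.67×10⁻⁸)]^(1/4) = 219.9 K.
ΔT = T_surf − T_eq = 367 − 219.9.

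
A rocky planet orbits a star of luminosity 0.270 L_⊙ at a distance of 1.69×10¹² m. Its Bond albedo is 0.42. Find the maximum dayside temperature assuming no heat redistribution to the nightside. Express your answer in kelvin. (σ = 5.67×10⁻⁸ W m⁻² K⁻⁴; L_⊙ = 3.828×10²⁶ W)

L = 0.270 × 3.828×10²⁶ = 1.03×10²⁶ W.
Flux: S = L/(4πd²) = 1.03×10²⁶/(4π×(1.69×10¹²)²) = 2.88 W m⁻².
With no redistribution each surface element balances locally: S(1−A) = σT⁴.
T = [2.88 × 0.58 / 5.67×10⁻⁸]^(1/4) = (2.95×10⁷)^(1/4) = 73.7 K.

T_ss ≈ 73.7 K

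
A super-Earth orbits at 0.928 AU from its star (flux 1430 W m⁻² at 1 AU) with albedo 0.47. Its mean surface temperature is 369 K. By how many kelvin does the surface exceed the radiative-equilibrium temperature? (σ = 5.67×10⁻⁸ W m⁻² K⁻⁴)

S = 1430/0.928² = 1661 W m⁻².
T_eq = [S(1−A)/(4σ)]^(1/4) = [1661×0.53/(4×5.67×10⁻⁸)]^(1/4) = 249.6 K.
ΔT = T_surf − T_eq = 369 − 249.6.

ΔT ≈ 119.4 K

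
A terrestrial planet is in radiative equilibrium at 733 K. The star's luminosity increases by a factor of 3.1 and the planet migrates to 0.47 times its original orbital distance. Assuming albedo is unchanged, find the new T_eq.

T_eq ≈ 1420 K

T_eq ∝ L^(1/4) · d^(−1/2).
T′ = 733 × 3.1^(1/4) / 0.47^(1/2) = 1420 K.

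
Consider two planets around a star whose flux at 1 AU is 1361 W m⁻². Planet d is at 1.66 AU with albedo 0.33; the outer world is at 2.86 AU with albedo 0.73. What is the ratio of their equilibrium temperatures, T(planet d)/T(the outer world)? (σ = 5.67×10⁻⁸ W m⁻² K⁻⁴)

T₁/T₂ ≈ 1.647

T_eq = [S₀(1−A)/(4σd²)]^(1/4), so T ∝ (1−A)^(1/4) / √d.
T₁ = [1361×0.67/(4×5.67×10⁻⁸×1.66²)]^(1/4) = 195.44 K.
T₂ = [1361×0.27/(4×5.67×10⁻⁸×2.86²)]^(1/4) = 118.63 K.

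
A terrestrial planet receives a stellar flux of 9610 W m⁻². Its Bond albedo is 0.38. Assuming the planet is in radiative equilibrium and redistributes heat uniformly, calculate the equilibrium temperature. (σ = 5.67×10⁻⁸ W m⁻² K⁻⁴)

T_eq ≈ 403 K

Energy balance: absorbed = emitted ⇒ πR²·S(1−A) = 4πR²·σT_eq⁴, so T_eq⁴ = S(1−A)/(4σ).
T_eq = [9610 × 0.62 / (4 × 5.67×10⁻⁸)]^(1/4) = (2.63×10¹⁰)^(1/4) = 403 K.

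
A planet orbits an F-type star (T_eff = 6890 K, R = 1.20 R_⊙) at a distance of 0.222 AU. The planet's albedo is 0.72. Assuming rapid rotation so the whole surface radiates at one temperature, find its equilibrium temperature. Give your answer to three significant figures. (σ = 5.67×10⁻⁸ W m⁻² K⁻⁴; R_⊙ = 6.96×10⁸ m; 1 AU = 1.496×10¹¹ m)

R_⋆ = 1.20 × 6.96×10⁸ = 8.35×10⁸ m.
d = 0.222 AU = 3.32×10¹⁰ m.
L = 4πR_⋆²σT_⋆⁴ = 4π(8.35×10⁸)² × 5.67×10⁻⁸ × (6890)⁴ = 1.12×10²⁷ W.
S = L/(4πd²) = 8.08×10⁴ W m⁻².
Energy balance: absorbed = emitted ⇒ πR²·S(1−A) = 4πR²·σT_eq⁴, so T_eq⁴ = S(1−A)/(4σ).
T_eq = [8.08×10⁴ × 0.28 / (4 × 5.67×10⁻⁸)]^(1/4) = (9.98×10¹⁰)^(1/4) = 562 K.

T_eq ≈ 562 K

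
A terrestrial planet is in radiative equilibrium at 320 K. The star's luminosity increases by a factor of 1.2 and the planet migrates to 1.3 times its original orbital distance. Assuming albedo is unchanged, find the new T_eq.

T_eq ∝ L^(1/4) · d^(−1/2).
T′ = 320 × 1.2^(1/4) / 1.3^(1/2) = 294 K.

T_eq ≈ 294 K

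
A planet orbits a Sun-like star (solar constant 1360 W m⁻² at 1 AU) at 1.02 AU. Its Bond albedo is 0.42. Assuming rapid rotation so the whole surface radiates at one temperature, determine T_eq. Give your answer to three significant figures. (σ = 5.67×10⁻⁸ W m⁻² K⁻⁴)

T_eq ≈ 240 K

Flux at 1.02 AU: S = 1360/1.02² = 1310 W m⁻².
Energy balance: absorbed = emitted ⇒ πR²·S(1−A) = 4πR²·σT_eq⁴, so T_eq⁴ = S(1−A)/(4σ).
T_eq = [1310 × 0.58 / (4 × 5.67×10⁻⁸)]^(1/4) = (3.34×10⁹)^(1/4) = 240 K.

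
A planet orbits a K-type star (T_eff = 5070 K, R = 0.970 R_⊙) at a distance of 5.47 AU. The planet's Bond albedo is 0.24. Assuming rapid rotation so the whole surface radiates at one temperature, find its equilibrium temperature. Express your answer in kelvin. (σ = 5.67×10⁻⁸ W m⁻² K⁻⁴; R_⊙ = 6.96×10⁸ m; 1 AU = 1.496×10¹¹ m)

T_eq ≈ 96.1 K

R_⋆ = 0.970 × 6.96×10⁸ = 6.75×10⁸ m.
d = 5.47 AU = 8.18×10¹¹ m.
L = 4πR_⋆²σT_⋆⁴ = 4π(6.75×10⁸)² × 5.67×10⁻⁸ × (5070)⁴ = 2.15×10²⁶ W.
S = L/(4πd²) = 25.5 W m⁻².
Energy balance: absorbed = emitted ⇒ πR²·S(1−A) = 4πR²·σT_eq⁴, so T_eq⁴ = S(1−A)/(4σ).
T_eq = [25.5 × 0.76 / (4 × 5.67×10⁻⁸)]^(1/4) = (8.54×10⁷)^(1/4) = 96.1 K.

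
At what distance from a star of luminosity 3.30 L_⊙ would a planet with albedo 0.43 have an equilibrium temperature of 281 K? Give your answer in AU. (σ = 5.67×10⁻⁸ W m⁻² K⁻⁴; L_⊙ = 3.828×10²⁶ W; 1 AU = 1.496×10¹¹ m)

d ≈ 1.35 AU

L = 3.30 × 3.828×10²⁶ = 1.26×10²⁷ W.
From T_eq⁴ = L(1−A)/(16πσd²): d = √[L(1−A)/(16πσT_eq⁴)].
d = √[1.26×10²⁷ × 0.57 / (16π × 5.67×10⁻⁸ × (281)⁴)] = 2.01×10¹¹ m = 1.35 AU.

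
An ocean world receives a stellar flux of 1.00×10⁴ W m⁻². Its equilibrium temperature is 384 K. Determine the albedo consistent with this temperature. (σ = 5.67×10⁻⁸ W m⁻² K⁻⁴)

From T_eq⁴ = S(1−A)/(4σ): 1−A = 4σT_eq⁴/S.
1−A = 4 × 5.67×10⁻⁸ × (384)⁴ / 1.00×10⁴ = 0.493.

A ≈ 0.51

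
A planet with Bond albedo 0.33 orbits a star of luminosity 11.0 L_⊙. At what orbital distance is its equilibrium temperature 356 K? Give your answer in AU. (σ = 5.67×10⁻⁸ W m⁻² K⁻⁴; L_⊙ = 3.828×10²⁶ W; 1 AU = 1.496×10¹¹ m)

d ≈ 1.66 AU

L = 11.0 × 3.828×10²⁶ = 4.21×10²⁷ W.
From T_eq⁴ = L(1−A)/(16πσd²): d = √[L(1−A)/(16πσT_eq⁴)].
d = √[4.21×10²⁷ × 0.67 / (16π × 5.67×10⁻⁸ × (356)⁴)] = 2.48×10¹¹ m = 1.66 AU.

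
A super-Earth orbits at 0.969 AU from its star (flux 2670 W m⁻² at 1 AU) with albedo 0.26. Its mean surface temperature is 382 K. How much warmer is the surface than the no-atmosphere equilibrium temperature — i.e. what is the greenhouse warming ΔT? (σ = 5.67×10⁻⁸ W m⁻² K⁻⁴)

ΔT ≈ 71.6 K

S = 2670/0.969² = 2844 W m⁻².
T_eq = [S(1−A)/(4σ)]^(1/4) = [2844×0.74/(4×5.67×10⁻⁸)]^(1/4) = 310.4 K.
ΔT = T_surf − T_eq = 382 − 310.4.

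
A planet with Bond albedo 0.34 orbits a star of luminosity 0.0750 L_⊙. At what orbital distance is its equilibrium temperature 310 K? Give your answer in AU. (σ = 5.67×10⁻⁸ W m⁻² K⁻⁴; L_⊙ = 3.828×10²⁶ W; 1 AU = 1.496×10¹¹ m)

L = 0.0750 × 3.828×10²⁶ = 2.87×10²⁵ W.
From T_eq⁴ = L(1−A)/(16πσd²): d = √[L(1−A)/(16πσT_eq⁴)].
d = √[2.87×10²⁵ × 0.66 / (16π × 5.67×10⁻⁸ × (310)⁴)] = 2.68×10¹⁰ m = 0.179 AU.

d ≈ 0.179 AU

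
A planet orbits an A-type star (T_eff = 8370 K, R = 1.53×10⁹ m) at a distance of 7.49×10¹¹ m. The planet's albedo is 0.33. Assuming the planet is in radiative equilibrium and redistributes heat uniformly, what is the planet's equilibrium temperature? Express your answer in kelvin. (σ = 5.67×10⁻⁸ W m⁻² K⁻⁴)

T_eq ≈ 242 K

L = 4πR_⋆²σT_⋆⁴ = 4π(1.53×10⁹)² × 5.67×10⁻⁸ × (8370)⁴ = 8.19×10²⁷ W.
S = L/(4πd²) = 1160 W m⁻².
Energy balance: absorbed = emitted ⇒ πR²·S(1−A) = 4πR²·σT_eq⁴, so T_eq⁴ = S(1−A)/(4σ).
T_eq = [1160 × 0.67 / (4 × 5.67×10⁻⁸)]^(1/4) = (3.43×10⁹)^(1/4) = 242 K.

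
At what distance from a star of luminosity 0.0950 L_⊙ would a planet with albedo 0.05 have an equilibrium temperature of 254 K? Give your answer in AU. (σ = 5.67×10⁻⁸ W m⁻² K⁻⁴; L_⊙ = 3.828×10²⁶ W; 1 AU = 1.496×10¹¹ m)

L = 0.0950 × 3.828×10²⁶ = 3.64×10²⁵ W.
From T_eq⁴ = L(1−A)/(16πσd²): d = √[L(1−A)/(16πσT_eq⁴)].
d = √[3.64×10²⁵ × 0.95 / (16π × 5.67×10⁻⁸ × (254)⁴)] = 5.40×10¹⁰ m = 0.361 AU.

d ≈ 0.361 AU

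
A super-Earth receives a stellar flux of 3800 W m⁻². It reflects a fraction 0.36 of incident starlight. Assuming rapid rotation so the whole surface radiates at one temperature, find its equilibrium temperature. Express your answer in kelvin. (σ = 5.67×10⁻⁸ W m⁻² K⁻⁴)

T_eq ≈ 322 K

Energy balance: absorbed = emitted ⇒ πR²·S(1−A) = 4πR²·σT_eq⁴, so T_eq⁴ = S(1−A)/(4σ).
T_eq = [3800 × 0.64 / (4 × 5.67×10⁻⁸)]^(1/4) = (1.07×10¹⁰)^(1/4) = 322 K.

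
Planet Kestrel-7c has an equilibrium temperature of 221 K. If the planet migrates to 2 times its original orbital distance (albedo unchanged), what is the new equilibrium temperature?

T_eq ∝ L^(1/4) · d^(−1/2).
T′ = 221 / 2^(1/2) = 156 K.

T_eq ≈ 156 K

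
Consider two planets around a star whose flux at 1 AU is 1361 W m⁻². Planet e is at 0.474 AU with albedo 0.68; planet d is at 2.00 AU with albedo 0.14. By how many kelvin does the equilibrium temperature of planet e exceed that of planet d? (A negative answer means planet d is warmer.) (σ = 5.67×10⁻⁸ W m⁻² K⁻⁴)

ΔT ≈ 114.5 K

T_eq = [S₀(1−A)/(4σd²)]^(1/4), so T ∝ (1−A)^(1/4) / √d.
T₁ = [1361×0.32/(4×5.67×10⁻⁸×0.474²)]^(1/4) = 304.05 K.
T₂ = [1361×0.86/(4×5.67×10⁻⁸×2.00²)]^(1/4) = 189.52 K.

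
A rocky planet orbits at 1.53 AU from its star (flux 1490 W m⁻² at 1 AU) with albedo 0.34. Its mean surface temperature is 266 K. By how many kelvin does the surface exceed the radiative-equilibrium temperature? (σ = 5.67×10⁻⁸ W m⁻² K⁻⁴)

S = 1490/1.53² = 636.5 W m⁻².
T_eq = [S(1−A)/(4σ)]^(1/4) = [636.5×0.66/(4×5.67×10⁻⁸)]^(1/4) = 207.5 K.
ΔT = T_surf − T_eq = 266 − 207.5.

ΔT ≈ 58.5 K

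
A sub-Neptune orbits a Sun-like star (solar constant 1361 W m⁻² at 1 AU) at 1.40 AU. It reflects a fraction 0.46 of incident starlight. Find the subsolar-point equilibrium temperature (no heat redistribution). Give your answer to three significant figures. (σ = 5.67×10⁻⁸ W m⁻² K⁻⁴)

T_ss ≈ 285 K

Flux at 1.40 AU: S = 1361/1.40² = 694 W m⁻².
At the subsolar point the surface absorbs S(1−A) and emits σT⁴ per unit area — no factor of 4, since only the local patch is in balance.
T = [694 × 0.54 / 5.67×10⁻⁸]^(1/4) = (6.61×10⁹)^(1/4) = 285 K.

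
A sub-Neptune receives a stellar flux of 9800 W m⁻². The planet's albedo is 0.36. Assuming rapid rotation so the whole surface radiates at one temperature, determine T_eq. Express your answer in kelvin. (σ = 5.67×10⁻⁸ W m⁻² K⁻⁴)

T_eq ≈ 408 K

Energy balance: absorbed = emitted ⇒ πR²·S(1−A) = 4πR²·σT_eq⁴, so T_eq⁴ = S(1−A)/(4σ).
T_eq = [9800 × 0.64 / (4 × 5.67×10⁻⁸)]^(1/4) = (2.77×10¹⁰)^(1/4) = 408 K.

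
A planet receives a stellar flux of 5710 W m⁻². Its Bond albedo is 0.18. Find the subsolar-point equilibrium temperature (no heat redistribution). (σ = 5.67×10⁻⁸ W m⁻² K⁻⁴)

At the subsolar point the surface absorbs S(1−A) and emits σT⁴ per unit area — no factor of 4, since only the local patch is in balance.
T = [5710 × 0.82 / 5.67×10⁻⁸]^(1/4) = (8.26×10¹⁰)^(1/4) = 536 K.

T_ss ≈ 536 K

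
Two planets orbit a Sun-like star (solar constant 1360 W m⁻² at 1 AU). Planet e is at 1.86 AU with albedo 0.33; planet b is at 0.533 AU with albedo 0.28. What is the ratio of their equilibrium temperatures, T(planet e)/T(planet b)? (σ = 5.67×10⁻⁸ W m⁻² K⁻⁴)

T₁/T₂ ≈ 0.526

T_eq = [S₀(1−A)/(4σd²)]^(1/4), so T ∝ (1−A)^(1/4) / √d.
T₁ = [1360×0.67/(4×5.67×10⁻⁸×1.86²)]^(1/4) = 184.60 K.
T₂ = [1360×0.72/(4×5.67×10⁻⁸×0.533²)]^(1/4) = 351.11 K.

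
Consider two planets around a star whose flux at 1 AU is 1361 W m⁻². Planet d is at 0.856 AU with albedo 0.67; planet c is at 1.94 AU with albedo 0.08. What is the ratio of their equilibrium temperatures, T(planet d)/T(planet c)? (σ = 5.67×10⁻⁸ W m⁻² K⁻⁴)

T₁/T₂ ≈ 1.165

T_eq = [S₀(1−A)/(4σd²)]^(1/4), so T ∝ (1−A)^(1/4) / √d.
T₁ = [1361×0.33/(4×5.67×10⁻⁸×0.856²)]^(1/4) = 228.01 K.
T₂ = [1361×0.92/(4×5.67×10⁻⁸×1.94²)]^(1/4) = 195.70 K.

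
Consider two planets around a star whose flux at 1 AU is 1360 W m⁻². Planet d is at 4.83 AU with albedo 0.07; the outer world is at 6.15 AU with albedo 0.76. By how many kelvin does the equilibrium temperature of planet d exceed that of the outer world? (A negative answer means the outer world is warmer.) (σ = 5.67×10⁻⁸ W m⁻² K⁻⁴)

T_eq = [S₀(1−A)/(4σd²)]^(1/4), so T ∝ (1−A)^(1/4) / √d.
T₁ = [1360×0.93/(4×5.67×10⁻⁸×4.83²)]^(1/4) = 124.34 K.
T₂ = [1360×0.24/(4×5.67×10⁻⁸×6.15²)]^(1/4) = 78.54 K.

ΔT ≈ 45.8 K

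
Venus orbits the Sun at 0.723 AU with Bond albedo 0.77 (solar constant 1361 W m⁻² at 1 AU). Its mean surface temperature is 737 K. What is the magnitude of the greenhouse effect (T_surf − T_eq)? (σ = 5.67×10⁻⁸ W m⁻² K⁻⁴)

S = 1361/0.723² = 2604 W m⁻².
T_eq = [S(1−A)/(4σ)]^(1/4) = [2604×0.23/(4×5.67×10⁻⁸)]^(1/4) = 226.7 K.
ΔT = T_surf − T_eq = 737 − 226.7.

ΔT ≈ 510.3 K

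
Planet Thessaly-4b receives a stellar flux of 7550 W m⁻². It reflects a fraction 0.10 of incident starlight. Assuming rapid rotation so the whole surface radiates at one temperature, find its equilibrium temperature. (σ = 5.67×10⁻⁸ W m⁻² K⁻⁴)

Energy balance: absorbed = emitted ⇒ πR²·S(1−A) = 4πR²·σT_eq⁴, so T_eq⁴ = S(1−A)/(4σ).
T_eq = [7550 × 0.90 / (4 × 5.67×10⁻⁸)]^(1/4) = (3.00×10¹⁰)^(1/4) = 416 K.

T_eq ≈ 416 K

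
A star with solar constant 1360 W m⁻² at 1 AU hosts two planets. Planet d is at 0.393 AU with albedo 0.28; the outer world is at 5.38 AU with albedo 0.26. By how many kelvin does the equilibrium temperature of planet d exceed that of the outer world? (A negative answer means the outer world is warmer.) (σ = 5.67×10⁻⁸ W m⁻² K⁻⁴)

T_eq = [S₀(1−A)/(4σd²)]^(1/4), so T ∝ (1−A)^(1/4) / √d.
T₁ = [1360×0.72/(4×5.67×10⁻⁸×0.393²)]^(1/4) = 408.89 K.
T₂ = [1360×0.74/(4×5.67×10⁻⁸×5.38²)]^(1/4) = 111.27 K.

ΔT ≈ 297.6 K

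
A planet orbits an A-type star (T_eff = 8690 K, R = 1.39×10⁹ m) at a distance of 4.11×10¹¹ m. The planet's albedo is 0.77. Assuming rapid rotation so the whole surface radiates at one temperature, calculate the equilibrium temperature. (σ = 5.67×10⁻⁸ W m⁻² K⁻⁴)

T_eq ≈ 247 K

L = 4πR_⋆²σT_⋆⁴ = 4π(1.39×10⁹)² × 5.67×10⁻⁸ × (8690)⁴ = 7.85×10²⁷ W.
S = L/(4πd²) = 3700 W m⁻².
Energy balance: absorbed = emitted ⇒ πR²·S(1−A) = 4πR²·σT_eq⁴, so T_eq⁴ = S(1−A)/(4σ).
T_eq = [3700 × 0.23 / (4 × 5.67×10⁻⁸)]^(1/4) = (3.75×10⁹)^(1/4) = 247 K.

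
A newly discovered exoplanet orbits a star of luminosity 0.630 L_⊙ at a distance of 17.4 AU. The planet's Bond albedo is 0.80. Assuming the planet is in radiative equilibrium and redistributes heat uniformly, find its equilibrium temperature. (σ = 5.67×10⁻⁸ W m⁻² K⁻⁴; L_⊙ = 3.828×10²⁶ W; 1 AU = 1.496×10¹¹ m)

d = 17.4 AU = 2.60×10¹² m.
L = 0.630 × 3.828×10²⁶ = 2.41×10²⁶ W.
Flux: S = L/(4πd²) = 2.41×10²⁶/(4π×(2.60×10¹²)²) = 2.83 W m⁻².
Energy balance: absorbed = emitted ⇒ πR²·S(1−A) = 4πR²·σT_eq⁴, so T_eq⁴ = S(1−A)/(4σ).
T_eq = [2.83 × 0.20 / (4 × 5.67×10⁻⁸)]^(1/4) = (2.50×10⁶)^(1/4) = 39.8 K.

T_eq ≈ 39.8 K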